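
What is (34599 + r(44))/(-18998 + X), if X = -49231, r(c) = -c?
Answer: -34555/68229 ≈ -0.50646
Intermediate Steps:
(34599 + r(44))/(-18998 + X) = (34599 - 1*44)/(-18998 - 49231) = (34599 - 44)/(-68229) = 34555*(-1/68229) = -34555/68229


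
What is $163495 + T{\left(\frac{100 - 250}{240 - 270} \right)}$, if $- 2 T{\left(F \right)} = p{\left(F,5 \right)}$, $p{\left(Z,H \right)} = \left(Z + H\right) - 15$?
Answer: $\frac{326995}{2} \approx 1.635 \cdot 10^{5}$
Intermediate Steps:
$p{\left(Z,H \right)} = -15 + H + Z$ ($p{\left(Z,H \right)} = \left(H + Z\right) - 15 = -15 + H + Z$)
$T{\left(F \right)} = 5 - \frac{F}{2}$ ($T{\left(F \right)} = - \frac{-15 + 5 + F}{2} = - \frac{-10 + F}{2} = 5 - \frac{F}{2}$)
$163495 + T{\left(\frac{100 - 250}{240 - 270} \right)} = 163495 + \left(5 - \frac{\left(100 - 250\right) \frac{1}{240 - 270}}{2}\right) = 163495 + \left(5 - \frac{\left(-150\right) \frac{1}{-30}}{2}\right) = 163495 + \left(5 - \frac{\left(-150\right) \left(- \frac{1}{30}\right)}{2}\right) = 163495 + \left(5 - \frac{5}{2}\right) = 163495 + \frac{5}{2} = \frac{326995}{2}$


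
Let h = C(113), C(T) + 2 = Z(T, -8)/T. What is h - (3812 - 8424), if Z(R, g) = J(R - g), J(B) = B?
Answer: 521051/113 ≈ 4611.1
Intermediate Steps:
Z(R, g) = R - g
C(T) = -2 + (8 + T)/T (C(T) = -2 + (T - 1*(-8))/T = -2 + (T + 8)/T = -2 + (8 + T)/T)
h = -105/113 (h = (8 - 1*113)/113 = (8 - 113)/113 = (1/113)*(-105) = -105/113 ≈ -0.92920)
h - (3812 - 8424) = -105/113 - (3812 - 8424) = -105/113 - 1*(-4612) = -105/113 + 4612 = 521051/113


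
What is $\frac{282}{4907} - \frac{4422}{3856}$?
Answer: $- \frac{10305681}{9460696} \approx -1.0893$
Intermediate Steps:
$\frac{282}{4907} - \frac{4422}{3856} = 282 \cdot \frac{1}{4907} - \frac{2211}{1928} = \frac{282}{4907} - \frac{2211}{1928} = - \frac{10305681}{9460696}$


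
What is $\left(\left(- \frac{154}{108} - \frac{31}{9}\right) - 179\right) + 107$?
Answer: $- \frac{4151}{54} \approx -76.87$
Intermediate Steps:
$\left(\left(- \frac{154}{108} - \frac{31}{9}\right) - 179\right) + 107 = \left(\left(\left(-154\right) \frac{1}{108} - \frac{31}{9}\right) - 179\right) + 107 = \left(\left(- \frac{77}{54} - \frac{31}{9}\right) - 179\right) + 107 = \left(- \frac{263}{54} - 179\right) + 107 = - \frac{9929}{54} + 107 = - \frac{4151}{54}$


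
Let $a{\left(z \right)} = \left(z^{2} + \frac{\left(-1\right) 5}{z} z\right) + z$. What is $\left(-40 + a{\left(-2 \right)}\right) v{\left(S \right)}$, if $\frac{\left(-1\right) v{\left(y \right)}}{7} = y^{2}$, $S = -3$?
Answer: $2709$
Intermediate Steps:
$a{\left(z \right)} = -5 + z + z^{2}$ ($a{\left(z \right)} = \left(z^{2} + - \frac{5}{z} z\right) + z = \left(z^{2} - 5\right) + z = \left(-5 + z^{2}\right) + z = -5 + z + z^{2}$)
$v{\left(y \right)} = - 7 y^{2}$
$\left(-40 + a{\left(-2 \right)}\right) v{\left(S \right)} = \left(-40 - \left(7 - 4\right)\right) \left(- 7 \left(-3\right)^{2}\right) = \left(-40 - 3\right) \left(\left(-7\right) 9\right) = \left(-40 - 3\right) \left(-63\right) = \left(-43\right) \left(-63\right) = 2709$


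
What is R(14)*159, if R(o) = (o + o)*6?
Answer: 26712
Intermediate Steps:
R(o) = 12*o (R(o) = (2*o)*6 = 12*o)
R(14)*159 = (12*14)*159 = 168*159 = 26712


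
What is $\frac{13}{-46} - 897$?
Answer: $- \frac{41275}{46} \approx -897.28$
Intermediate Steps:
$\frac{13}{-46} - 897 = 13 \left(- \frac{1}{46}\right) - 897 = - \frac{13}{46} - 897 = - \frac{41275}{46}$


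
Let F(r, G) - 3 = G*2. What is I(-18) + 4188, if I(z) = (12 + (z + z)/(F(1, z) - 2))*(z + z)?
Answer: 130164/35 ≈ 3719.0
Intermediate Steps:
F(r, G) = 3 + 2*G (F(r, G) = 3 + G*2 = 3 + 2*G)
I(z) = 2*z*(12 + 2*z/(1 + 2*z)) (I(z) = (12 + (z + z)/((3 + 2*z) - 2))*(z + z) = (12 + (2*z)/(1 + 2*z))*(2*z) = (12 + 2*z/(1 + 2*z))*(2*z) = 2*z*(12 + 2*z/(1 + 2*z)))
I(-18) + 4188 = 4*(-18)*(6 + 13*(-18))/(1 + 2*(-18)) + 4188 = 4*(-18)*(6 - 234)/(1 - 36) + 4188 = 4*(-18)*(-228)/(-35) + 4188 = 4*(-18)*(-1/35)*(-228) + 4188 = -16416/35 + 4188 = 130164/35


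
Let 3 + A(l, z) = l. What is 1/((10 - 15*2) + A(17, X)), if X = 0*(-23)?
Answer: -1/6 ≈ -0.16667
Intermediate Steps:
X = 0
A(l, z) = -3 + l
1/((10 - 15*2) + A(17, X)) = 1/((10 - 15*2) + (-3 + 17)) = 1/((10 - 30) + 14) = 1/(-20 + 14) = 1/(-6) = -1/6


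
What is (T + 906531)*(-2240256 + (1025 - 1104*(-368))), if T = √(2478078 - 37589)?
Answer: -1661634155229 - 1832959*√2440489 ≈ -1.6645e+12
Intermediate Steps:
T = √2440489 ≈ 1562.2
(T + 906531)*(-2240256 + (1025 - 1104*(-368))) = (√2440489 + 906531)*(-2240256 + (1025 - 1104*(-368))) = (906531 + √2440489)*(-2240256 + (1025 + 406272)) = (906531 + √2440489)*(-2240256 + 407297) = (906531 + √2440489)*(-1832959) = -1661634155229 - 1832959*√2440489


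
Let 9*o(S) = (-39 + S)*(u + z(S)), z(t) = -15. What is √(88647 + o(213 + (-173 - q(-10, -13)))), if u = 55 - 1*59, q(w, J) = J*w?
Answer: √800274/3 ≈ 298.19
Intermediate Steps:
u = -4 (u = 55 - 59 = -4)
o(S) = 247/3 - 19*S/9 (o(S) = ((-39 + S)*(-4 - 15))/9 = ((-39 + S)*(-19))/9 = (741 - 19*S)/9 = 247/3 - 19*S/9)
√(88647 + o(213 + (-173 - q(-10, -13)))) = √(88647 + (247/3 - 19*(213 + (-173 - (-13)*(-10)))/9)) = √(88647 + (247/3 - 19*(213 + (-173 - 1*130))/9)) = √(88647 + (247/3 - 19*(213 + (-173 - 130))/9)) = √(88647 + (247/3 - 19*(213 - 303)/9)) = √(88647 + (247/3 - 19/9*(-90))) = √(88647 + (247/3 + 190)) = √(88647 + 817/3) = √(266758/3) = √800274/3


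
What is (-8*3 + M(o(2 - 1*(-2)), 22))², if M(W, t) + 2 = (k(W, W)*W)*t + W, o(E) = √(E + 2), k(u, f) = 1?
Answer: 3850 - 1196*√6 ≈ 920.41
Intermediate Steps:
o(E) = √(2 + E)
M(W, t) = -2 + W + W*t (M(W, t) = -2 + ((1*W)*t + W) = -2 + (W*t + W) = -2 + (W + W*t) = -2 + W + W*t)
(-8*3 + M(o(2 - 1*(-2)), 22))² = (-8*3 + (-2 + √(2 + (2 - 1*(-2))) + √(2 + (2 - 1*(-2)))*22))² = (-24 + (-2 + √(2 + (2 + 2)) + √(2 + (2 + 2))*22))² = (-24 + (-2 + √(2 + 4) + √(2 + 4)*22))² = (-24 + (-2 + √6 + √6*22))² = (-24 + (-2 + √6 + 22*√6))² = (-24 + (-2 + 23*√6))² = (-26 + 23*√6)²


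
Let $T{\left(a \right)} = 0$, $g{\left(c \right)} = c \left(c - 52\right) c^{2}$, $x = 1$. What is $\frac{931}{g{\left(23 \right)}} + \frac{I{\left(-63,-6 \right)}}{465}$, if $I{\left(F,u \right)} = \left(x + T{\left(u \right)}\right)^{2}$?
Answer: $- \frac{80072}{164071995} \approx -0.00048803$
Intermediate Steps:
$g{\left(c \right)} = c^{3} \left(-52 + c\right)$ ($g{\left(c \right)} = c \left(-52 + c\right) c^{2} = c^{3} \left(-52 + c\right)$)
$I{\left(F,u \right)} = 1$ ($I{\left(F,u \right)} = \left(1 + 0\right)^{2} = 1^{2} = 1$)
$\frac{931}{g{\left(23 \right)}} + \frac{I{\left(-63,-6 \right)}}{465} = \frac{931}{23^{3} \left(-52 + 23\right)} + 1 \cdot \frac{1}{465} = \frac{931}{12167 \left(-29\right)} + 1 \cdot \frac{1}{465} = \frac{931}{-352843} + \frac{1}{465} = 931 \left(- \frac{1}{352843}\right) + \frac{1}{465} = - \frac{931}{352843} + \frac{1}{465} = - \frac{80072}{164071995}$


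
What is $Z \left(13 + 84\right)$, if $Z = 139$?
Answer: $13483$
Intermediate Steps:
$Z \left(13 + 84\right) = 139 \left(13 + 84\right) = 139 \cdot 97 = 13483$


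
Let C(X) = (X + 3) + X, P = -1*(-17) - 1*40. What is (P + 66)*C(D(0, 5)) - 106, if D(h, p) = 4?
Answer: 367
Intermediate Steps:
P = -23 (P = 17 - 40 = -23)
C(X) = 3 + 2*X (C(X) = (3 + X) + X = 3 + 2*X)
(P + 66)*C(D(0, 5)) - 106 = (-23 + 66)*(3 + 2*4) - 106 = 43*(3 + 8) - 106 = 43*11 - 106 = 473 - 106 = 367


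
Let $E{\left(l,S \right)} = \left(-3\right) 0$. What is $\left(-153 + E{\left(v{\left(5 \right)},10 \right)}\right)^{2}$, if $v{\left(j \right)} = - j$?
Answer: $23409$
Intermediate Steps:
$E{\left(l,S \right)} = 0$
$\left(-153 + E{\left(v{\left(5 \right)},10 \right)}\right)^{2} = \left(-153 + 0\right)^{2} = \left(-153\right)^{2} = 23409$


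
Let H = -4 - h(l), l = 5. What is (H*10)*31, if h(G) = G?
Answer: -2790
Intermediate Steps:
H = -9 (H = -4 - 1*5 = -4 - 5 = -9)
(H*10)*31 = -9*10*31 = -90*31 = -2790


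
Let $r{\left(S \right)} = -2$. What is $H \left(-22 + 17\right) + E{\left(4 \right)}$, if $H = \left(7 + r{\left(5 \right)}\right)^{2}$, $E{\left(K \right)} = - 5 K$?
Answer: $-145$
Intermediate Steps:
$E{\left(K \right)} = - 5 K$
$H = 25$ ($H = \left(7 - 2\right)^{2} = 5^{2} = 25$)
$H \left(-22 + 17\right) + E{\left(4 \right)} = 25 \left(-22 + 17\right) - 20 = 25 \left(-5\right) - 20 = -125 - 20 = -145$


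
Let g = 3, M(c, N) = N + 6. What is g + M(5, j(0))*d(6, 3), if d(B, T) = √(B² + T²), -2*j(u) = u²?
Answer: 3 + 18*√5 ≈ 43.249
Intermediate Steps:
j(u) = -u²/2
M(c, N) = 6 + N
g + M(5, j(0))*d(6, 3) = 3 + (6 - ½*0²)*√(6² + 3²) = 3 + (6 - ½*0)*√(36 + 9) = 3 + (6 + 0)*√45 = 3 + 6*(3*√5) = 3 + 18*√5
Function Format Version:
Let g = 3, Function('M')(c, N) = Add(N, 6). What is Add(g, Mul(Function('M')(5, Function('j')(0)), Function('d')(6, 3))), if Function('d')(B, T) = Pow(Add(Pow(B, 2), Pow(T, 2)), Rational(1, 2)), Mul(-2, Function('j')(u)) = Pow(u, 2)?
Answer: Add(3, Mul(18, Pow(5, Rational(1, 2)))) ≈ 43.249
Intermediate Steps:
Function('j')(u) = Mul(Rational(-1, 2), Pow(u, 2))
Function('M')(c, N) = Add(6, N)
Add(g, Mul(Function('M')(5, Function('j')(0)), Function('d')(6, 3))) = Add(3, Mul(Add(6, Mul(Rational(-1, 2), Pow(0, 2))), Pow(Add(Pow(6, 2), Pow(3, 2)), Rational(1, 2)))) = Add(3, Mul(Add(6, Mul(Rational(-1, 2), 0)), Pow(Add(36, 9), Rational(1, 2)))) = Add(3, Mul(Add(6, 0), Pow(45, Rational(1, 2)))) = Add(3, Mul(6, Mul(3, Pow(5, Rational(1, 2))))) = Add(3, Mul(18, Pow(5, Rational(1, 2))))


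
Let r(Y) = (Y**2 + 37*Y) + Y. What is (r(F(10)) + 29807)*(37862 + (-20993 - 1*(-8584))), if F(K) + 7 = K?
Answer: 761808290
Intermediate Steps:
F(K) = -7 + K
r(Y) = Y**2 + 38*Y
(r(F(10)) + 29807)*(37862 + (-20993 - 1*(-8584))) = ((-7 + 10)*(38 + (-7 + 10)) + 29807)*(37862 + (-20993 - 1*(-8584))) = (3*(38 + 3) + 29807)*(37862 + (-20993 + 8584)) = (3*41 + 29807)*(37862 - 12409) = (123 + 29807)*25453 = 29930*25453 = 761808290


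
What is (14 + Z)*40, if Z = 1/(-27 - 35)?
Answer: 17340/31 ≈ 559.35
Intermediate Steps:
Z = -1/62 (Z = 1/(-62) = -1/62 ≈ -0.016129)
(14 + Z)*40 = (14 - 1/62)*40 = (867/62)*40 = 17340/31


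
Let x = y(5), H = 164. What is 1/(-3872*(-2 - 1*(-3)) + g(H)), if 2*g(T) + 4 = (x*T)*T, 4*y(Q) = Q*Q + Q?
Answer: 1/96986 ≈ 1.0311e-5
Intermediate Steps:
y(Q) = Q/4 + Q²/4 (y(Q) = (Q*Q + Q)/4 = (Q² + Q)/4 = (Q + Q²)/4 = Q/4 + Q²/4)
x = 15/2 (x = (¼)*5*(1 + 5) = (¼)*5*6 = 15/2 ≈ 7.5000)
g(T) = -2 + 15*T²/4 (g(T) = -2 + ((15*T/2)*T)/2 = -2 + (15*T²/2)/2 = -2 + 15*T²/4)
1/(-3872*(-2 - 1*(-3)) + g(H)) = 1/(-3872*(-2 - 1*(-3)) + (-2 + (15/4)*164²)) = 1/(-3872*(-2 + 3) + (-2 + (15/4)*26896)) = 1/(-3872*1 + (-2 + 100860)) = 1/(-3872 + 100858) = 1/96986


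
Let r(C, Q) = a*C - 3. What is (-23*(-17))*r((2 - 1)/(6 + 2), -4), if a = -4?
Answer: -2737/2 ≈ -1368.5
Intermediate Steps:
r(C, Q) = -3 - 4*C (r(C, Q) = -4*C - 3 = -3 - 4*C)
(-23*(-17))*r((2 - 1)/(6 + 2), -4) = (-23*(-17))*(-3 - 4*(2 - 1)/(6 + 2)) = 391*(-3 - 4/8) = 391*(-3 - 4*⅛) = 391*(-3 - ½) = 391*(-7/2) = -2737/2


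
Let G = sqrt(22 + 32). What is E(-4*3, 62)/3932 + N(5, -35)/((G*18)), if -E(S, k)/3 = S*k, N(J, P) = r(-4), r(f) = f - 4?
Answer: 558/983 - 2*sqrt(6)/81 ≈ 0.50717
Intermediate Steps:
r(f) = -4 + f
G = 3*sqrt(6) (G = sqrt(54) = 3*sqrt(6) ≈ 7.3485)
N(J, P) = -8 (N(J, P) = -4 - 4 = -8)
E(S, k) = -3*S*k
E(-4*3, 62)/3932 + N(5, -35)/((G*18)) = -3*(-4*3)*62/3932 - 8*sqrt(6)/324 = -3*(-12)*62*(1/3932) - 8*sqrt(6)/324 = 2232*(1/3932) - 2*sqrt(6)/81 = 558/983 - 2*sqrt(6)/81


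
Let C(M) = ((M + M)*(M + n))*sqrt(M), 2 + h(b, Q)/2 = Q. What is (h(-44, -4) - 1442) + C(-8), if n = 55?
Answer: -1454 - 1504*I*sqrt(2) ≈ -1454.0 - 2127.0*I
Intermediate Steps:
h(b, Q) = -4 + 2*Q
C(M) = 2*M**(3/2)*(55 + M) (C(M) = ((M + M)*(M + 55))*sqrt(M) = ((2*M)*(55 + M))*sqrt(M) = (2*M*(55 + M))*sqrt(M) = 2*M**(3/2)*(55 + M))
(h(-44, -4) - 1442) + C(-8) = ((-4 + 2*(-4)) - 1442) + 2*(-8)**(3/2)*(55 - 8) = ((-4 - 8) - 1442) + 2*(-16*I*sqrt(2))*47 = (-12 - 1442) - 1504*I*sqrt(2) = -1454 - 1504*I*sqrt(2)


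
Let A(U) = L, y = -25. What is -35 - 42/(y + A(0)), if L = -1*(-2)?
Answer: -763/23 ≈ -33.174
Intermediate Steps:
L = 2
A(U) = 2
-35 - 42/(y + A(0)) = -35 - 42/(-25 + 2) = -35 - 42/(-23) = -35 - 42*(-1/23) = -35 + 42/23 = -763/23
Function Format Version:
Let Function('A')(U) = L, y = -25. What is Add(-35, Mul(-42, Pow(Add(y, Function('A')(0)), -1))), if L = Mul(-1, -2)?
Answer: Rational(-763, 23) ≈ -33.174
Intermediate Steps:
L = 2
Function('A')(U) = 2
Add(-35, Mul(-42, Pow(Add(y, Function('A')(0)), -1))) = Add(-35, Mul(-42, Pow(Add(-25, 2), -1))) = Add(-35, Mul(-42, Pow(-23, -1))) = Add(-35, Mul(-42, Rational(-1, 23))) = Add(-35, Rational(42, 23)) = Rational(-763, 23)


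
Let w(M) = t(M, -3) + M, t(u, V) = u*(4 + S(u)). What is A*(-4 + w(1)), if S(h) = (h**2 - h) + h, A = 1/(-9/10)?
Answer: -20/9 ≈ -2.2222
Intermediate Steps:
A = -10/9 (A = 1/(-9*1/10) = 1/(-9/10) = -10/9 ≈ -1.1111)
S(h) = h**2
t(u, V) = u*(4 + u**2)
w(M) = M + M*(4 + M**2) (w(M) = M*(4 + M**2) + M = M + M*(4 + M**2))
A*(-4 + w(1)) = -10*(-4 + 1*(5 + 1**2))/9 = -10*(-4 + 1*(5 + 1))/9 = -10*(-4 + 1*6)/9 = -10*(-4 + 6)/9 = -10/9*2 = -20/9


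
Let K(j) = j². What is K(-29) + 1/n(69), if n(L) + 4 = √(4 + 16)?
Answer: 842 + √5/2 ≈ 843.12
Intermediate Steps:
n(L) = -4 + 2*√5 (n(L) = -4 + √(4 + 16) = -4 + √20 = -4 + 2*√5)
K(-29) + 1/n(69) = (-29)² + 1/(-4 + 2*√5) = 841 + 1/(-4 + 2*√5)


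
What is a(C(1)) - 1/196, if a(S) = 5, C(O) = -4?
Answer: 979/196 ≈ 4.9949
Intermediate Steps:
a(C(1)) - 1/196 = 5 - 1/196 = 979/196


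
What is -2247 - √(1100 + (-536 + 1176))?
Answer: -2247 - 2*√435 ≈ -2288.7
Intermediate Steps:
-2247 - √(1100 + (-536 + 1176)) = -2247 - √(1100 + 640) = -2247 - √1740 = -2247 - 2*√435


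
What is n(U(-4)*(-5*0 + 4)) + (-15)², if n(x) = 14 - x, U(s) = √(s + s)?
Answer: 239 - 8*I*√2 ≈ 239.0 - 11.314*I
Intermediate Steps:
U(s) = √2*√s (U(s) = √(2*s) = √2*√s)
n(U(-4)*(-5*0 + 4)) + (-15)² = (14 - √2*√(-4)*(-5*0 + 4)) + (-15)² = (14 - √2*(2*I)*(0 + 4)) + 225 = (14 - 2*I*√2*4) + 225 = (14 - 8*I*√2) + 225 = 239 - 8*I*√2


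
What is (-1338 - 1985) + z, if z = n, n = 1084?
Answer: -2239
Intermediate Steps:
z = 1084
(-1338 - 1985) + z = (-1338 - 1985) + 1084 = -3323 + 1084 = -2239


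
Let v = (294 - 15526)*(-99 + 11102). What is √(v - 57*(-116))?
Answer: 2*I*√41897771 ≈ 12946.0*I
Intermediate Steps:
v = -167597696 (v = -15232*11003 = -167597696)
√(v - 57*(-116)) = √(-167597696 - 57*(-116)) = √(-167597696 + 6612) = √(-167591084) = 2*I*√41897771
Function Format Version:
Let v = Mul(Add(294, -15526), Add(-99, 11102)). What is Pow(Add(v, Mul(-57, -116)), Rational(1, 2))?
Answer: Mul(2, I, Pow(41897771, Rational(1, 2))) ≈ Mul(12946., I)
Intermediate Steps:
v = -167597696 (v = Mul(-15232, 11003) = -167597696)
Pow(Add(v, Mul(-57, -116)), Rational(1, 2)) = Pow(Add(-167597696, Mul(-57, -116)), Rational(1, 2)) = Pow(Add(-167597696, 6612), Rational(1, 2)) = Pow(-167591084, Rational(1, 2)) = Mul(2, I, Pow(41897771, Rational(1, 2)))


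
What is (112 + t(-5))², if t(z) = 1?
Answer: 12769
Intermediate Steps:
(112 + t(-5))² = (112 + 1)² = 113² = 12769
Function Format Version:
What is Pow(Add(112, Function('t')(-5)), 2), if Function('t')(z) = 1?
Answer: 12769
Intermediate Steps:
Pow(Add(112, Function('t')(-5)), 2) = Pow(Add(112, 1), 2) = Pow(113, 2) = 12769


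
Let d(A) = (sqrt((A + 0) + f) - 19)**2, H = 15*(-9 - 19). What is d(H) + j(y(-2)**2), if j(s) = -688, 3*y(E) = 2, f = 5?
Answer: -688 + (19 - I*sqrt(415))**2 ≈ -742.0 - 774.12*I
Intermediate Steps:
y(E) = 2/3 (y(E) = (1/3)*2 = 2/3)
H = -420 (H = 15*(-28) = -420)
d(A) = (-19 + sqrt(5 + A))**2 (d(A) = (sqrt((A + 0) + 5) - 19)**2 = (sqrt(A + 5) - 19)**2 = (sqrt(5 + A) - 19)**2 = (-19 + sqrt(5 + A))**2)
d(H) + j(y(-2)**2) = (-19 + sqrt(5 - 420))**2 - 688 = (-19 + sqrt(-415))**2 - 688 = (-19 + I*sqrt(415))**2 - 688 = -688 + (-19 + I*sqrt(415))**2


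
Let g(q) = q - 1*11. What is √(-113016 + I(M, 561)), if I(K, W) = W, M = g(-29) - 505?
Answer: 21*I*√255 ≈ 335.34*I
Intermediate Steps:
g(q) = -11 + q (g(q) = q - 11 = -11 + q)
M = -545 (M = (-11 - 29) - 505 = -40 - 505 = -545)
√(-113016 + I(M, 561)) = √(-113016 + 561) = √(-112455) = 21*I*√255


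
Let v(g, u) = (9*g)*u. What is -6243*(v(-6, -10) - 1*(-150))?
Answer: -4307670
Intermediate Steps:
v(g, u) = 9*g*u
-6243*(v(-6, -10) - 1*(-150)) = -6243*(9*(-6)*(-10) - 1*(-150)) = -6243*(540 + 150) = -6243*690 = -4307670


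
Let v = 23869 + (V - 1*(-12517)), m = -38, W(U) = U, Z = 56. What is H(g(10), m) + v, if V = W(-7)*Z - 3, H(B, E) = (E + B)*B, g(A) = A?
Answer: 35711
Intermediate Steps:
H(B, E) = B*(B + E) (H(B, E) = (B + E)*B = B*(B + E))
V = -395 (V = -7*56 - 3 = -392 - 3 = -395)
v = 35991 (v = 23869 + (-395 - 1*(-12517)) = 23869 + (-395 + 12517) = 23869 + 12122 = 35991)
H(g(10), m) + v = 10*(10 - 38) + 35991 = 10*(-28) + 35991 = -280 + 35991 = 35711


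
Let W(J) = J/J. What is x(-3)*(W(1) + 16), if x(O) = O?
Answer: -51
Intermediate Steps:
W(J) = 1
x(-3)*(W(1) + 16) = -3*(1 + 16) = -3*17 = -51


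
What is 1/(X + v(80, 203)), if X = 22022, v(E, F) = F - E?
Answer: 1/22145 ≈ 4.5157e-5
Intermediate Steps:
1/(X + v(80, 203)) = 1/(22022 + (203 - 1*80)) = 1/(22022 + (203 - 80)) = 1/(22022 + 123) = 1/22145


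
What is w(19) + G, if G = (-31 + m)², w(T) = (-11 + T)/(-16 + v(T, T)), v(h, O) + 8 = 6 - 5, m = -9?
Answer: 36792/23 ≈ 1599.7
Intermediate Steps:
v(h, O) = -7 (v(h, O) = -8 + (6 - 5) = -8 + 1 = -7)
w(T) = 11/23 - T/23 (w(T) = (-11 + T)/(-16 - 7) = (-11 + T)/(-23) = (-11 + T)*(-1/23) = 11/23 - T/23)
G = 1600 (G = (-31 - 9)² = (-40)² = 1600)
w(19) + G = (11/23 - 1/23*19) + 1600 = (11/23 - 19/23) + 1600 = -8/23 + 1600 = 36792/23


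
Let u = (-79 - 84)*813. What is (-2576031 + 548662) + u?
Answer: -2159888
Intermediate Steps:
u = -132519 (u = -163*813 = -132519)
(-2576031 + 548662) + u = (-2576031 + 548662) - 132519 = -2027369 - 132519 = -2159888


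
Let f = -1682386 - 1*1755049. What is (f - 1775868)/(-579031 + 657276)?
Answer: -5213303/78245 ≈ -66.628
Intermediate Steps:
f = -3437435 (f = -1682386 - 1755049 = -3437435)
(f - 1775868)/(-579031 + 657276) = (-3437435 - 1775868)/(-579031 + 657276) = -5213303/78245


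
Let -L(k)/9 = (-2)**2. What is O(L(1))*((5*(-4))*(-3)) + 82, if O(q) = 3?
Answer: 262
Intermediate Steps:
L(k) = -36 (L(k) = -9*(-2)**2 = -9*4 = -36)
O(L(1))*((5*(-4))*(-3)) + 82 = 3*((5*(-4))*(-3)) + 82 = 3*(-20*(-3)) + 82 = 3*60 + 82 = 180 + 82 = 262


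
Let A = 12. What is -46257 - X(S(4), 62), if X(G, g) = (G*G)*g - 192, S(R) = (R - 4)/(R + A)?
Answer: -46065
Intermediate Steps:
S(R) = (-4 + R)/(12 + R) (S(R) = (R - 4)/(R + 12) = (-4 + R)/(12 + R))
X(G, g) = -192 + g*G² (X(G, g) = G²*g - 192 = g*G² - 192 = -192 + g*G²)
-46257 - X(S(4), 62) = -46257 - (-192 + 62*((-4 + 4)/(12 + 4))²) = -46257 - (-192 + 62*(0/16)²) = -46257 - (-192 + 62*((1/16)*0)²) = -46257 - (-192 + 62*0²) = -46257 - (-192 + 62*0) = -46257 - (-192 + 0) = -46257 - 1*(-192) = -46257 + 192 = -46065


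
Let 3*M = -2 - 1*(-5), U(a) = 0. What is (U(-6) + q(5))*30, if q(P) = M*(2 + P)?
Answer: 210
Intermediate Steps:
M = 1 (M = (-2 - 1*(-5))/3 = (-2 + 5)/3 = (1/3)*3 = 1)
q(P) = 2 + P (q(P) = 1*(2 + P) = 2 + P)
(U(-6) + q(5))*30 = (0 + (2 + 5))*30 = (0 + 7)*30 = 7*30 = 210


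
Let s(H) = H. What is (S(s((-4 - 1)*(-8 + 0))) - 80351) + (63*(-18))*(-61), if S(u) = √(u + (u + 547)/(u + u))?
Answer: -11177 + √18935/20 ≈ -11170.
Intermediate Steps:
S(u) = √(u + (547 + u)/(2*u)) (S(u) = √(u + (547 + u)/((2*u))) = √(u + (547 + u)*(1/(2*u))) = √(u + (547 + u)/(2*u)))
(S(s((-4 - 1)*(-8 + 0))) - 80351) + (63*(-18))*(-61) = (√(2 + 4*((-4 - 1)*(-8 + 0)) + 1094/(((-4 - 1)*(-8 + 0))))/2 - 80351) + (63*(-18))*(-61) = (√(2 + 4*(-5*(-8)) + 1094/((-5*(-8))))/2 - 80351) - 1134*(-61) = (√(2 + 4*40 + 1094/40)/2 - 80351) + 69174 = (√(2 + 160 + 1094*(1/40))/2 - 80351) + 69174 = (√(2 + 160 + 547/20)/2 - 80351) + 69174 = (√(3787/20)/2 - 80351) + 69174 = ((√18935/10)/2 - 80351) + 69174 = (√18935/20 - 80351) + 69174 = (-80351 + √18935/20) + 69174 = -11177 + √18935/20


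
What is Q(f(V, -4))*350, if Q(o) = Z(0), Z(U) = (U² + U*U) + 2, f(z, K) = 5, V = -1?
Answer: 700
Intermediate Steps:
Z(U) = 2 + 2*U² (Z(U) = (U² + U²) + 2 = 2*U² + 2 = 2 + 2*U²)
Q(o) = 2 (Q(o) = 2 + 2*0² = 2 + 2*0 = 2 + 0 = 2)
Q(f(V, -4))*350 = 2*350 = 700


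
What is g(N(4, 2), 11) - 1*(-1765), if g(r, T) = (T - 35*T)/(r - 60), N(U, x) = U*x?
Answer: 46077/26 ≈ 1772.2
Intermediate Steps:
g(r, T) = -34*T/(-60 + r) (g(r, T) = (-34*T)/(-60 + r) = -34*T/(-60 + r))
g(N(4, 2), 11) - 1*(-1765) = -34*11/(-60 + 4*2) - 1*(-1765) = -34*11/(-60 + 8) + 1765 = -34*11/(-52) + 1765 = -34*11*(-1/52) + 1765 = 187/26 + 1765 = 46077/26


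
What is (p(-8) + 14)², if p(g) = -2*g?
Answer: 900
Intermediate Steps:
(p(-8) + 14)² = (-2*(-8) + 14)² = (16 + 14)² = 30² = 900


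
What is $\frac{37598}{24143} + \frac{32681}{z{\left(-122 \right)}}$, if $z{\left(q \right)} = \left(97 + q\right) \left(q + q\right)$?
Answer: $\frac{1018365183}{147272300} \approx 6.9148$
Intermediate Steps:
$z{\left(q \right)} = 2 q \left(97 + q\right)$ ($z{\left(q \right)} = \left(97 + q\right) 2 q = 2 q \left(97 + q\right)$)
$\frac{37598}{24143} + \frac{32681}{z{\left(-122 \right)}} = \frac{37598}{24143} + \frac{32681}{2 \left(-122\right) \left(97 - 122\right)} = 37598 \cdot \frac{1}{24143} + \frac{32681}{2 \left(-122\right) \left(-25\right)} = \frac{37598}{24143} + \frac{32681}{6100} = \frac{1018365183}{147272300}$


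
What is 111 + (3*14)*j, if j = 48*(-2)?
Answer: -3921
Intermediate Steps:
j = -96
111 + (3*14)*j = 111 + (3*14)*(-96) = 111 + 42*(-96) = 111 - 4032 = -3921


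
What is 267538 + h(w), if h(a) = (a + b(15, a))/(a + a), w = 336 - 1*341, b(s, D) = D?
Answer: 267539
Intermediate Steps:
w = -5 (w = 336 - 341 = -5)
h(a) = 1 (h(a) = (a + a)/(a + a) = (2*a)/((2*a)) = (2*a)*(1/(2*a)) = 1)
267538 + h(w) = 267538 + 1 = 267539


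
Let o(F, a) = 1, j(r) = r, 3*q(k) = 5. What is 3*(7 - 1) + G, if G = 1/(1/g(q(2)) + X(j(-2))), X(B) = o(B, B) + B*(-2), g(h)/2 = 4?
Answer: 746/41 ≈ 18.195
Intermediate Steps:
q(k) = 5/3 (q(k) = (1/3)*5 = 5/3)
g(h) = 8 (g(h) = 2*4 = 8)
X(B) = 1 - 2*B (X(B) = 1 + B*(-2) = 1 - 2*B)
G = 8/41 (G = 1/(1/8 + (1 - 2*(-2))) = 1/(1/8 + (1 + 4)) = 1/(1/8 + 5) = 1/(41/8) = 8/41 ≈ 0.19512)
3*(7 - 1) + G = 3*(7 - 1) + 8/41 = 3*6 + 8/41 = 18 + 8/41 = 746/41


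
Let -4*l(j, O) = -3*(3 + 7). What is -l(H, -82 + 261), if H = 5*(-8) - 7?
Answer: -15/2 ≈ -7.5000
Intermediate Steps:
H = -47 (H = -40 - 7 = -47)
l(j, O) = 15/2 (l(j, O) = -(-3)*(3 + 7)/4 = -(-3)*10/4 = -1/4*(-30) = 15/2)
-l(H, -82 + 261) = -1*15/2 = -15/2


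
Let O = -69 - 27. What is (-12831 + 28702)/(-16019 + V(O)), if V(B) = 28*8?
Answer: -15871/15795 ≈ -1.0048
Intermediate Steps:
O = -96
V(B) = 224
(-12831 + 28702)/(-16019 + V(O)) = (-12831 + 28702)/(-16019 + 224) = 15871/(-15795) = 15871*(-1/15795) = -15871/15795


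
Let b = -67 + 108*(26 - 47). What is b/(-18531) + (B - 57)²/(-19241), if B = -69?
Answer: -3510851/5021901 ≈ -0.69911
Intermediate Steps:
b = -2335 (b = -67 + 108*(-21) = -67 - 2268 = -2335)
b/(-18531) + (B - 57)²/(-19241) = -2335/(-18531) + (-69 - 57)²/(-19241) = -2335*(-1/18531) + (-126)²*(-1/19241) = 2335/18531 + 15876*(-1/19241) = 2335/18531 - 15876/19241 = -3510851/5021901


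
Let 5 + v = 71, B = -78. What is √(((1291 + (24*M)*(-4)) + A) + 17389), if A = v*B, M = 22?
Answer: 2*√2855 ≈ 106.86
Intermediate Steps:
v = 66 (v = -5 + 71 = 66)
A = -5148 (A = 66*(-78) = -5148)
√(((1291 + (24*M)*(-4)) + A) + 17389) = √(((1291 + (24*22)*(-4)) - 5148) + 17389) = √(((1291 + 528*(-4)) - 5148) + 17389) = √(((1291 - 2112) - 5148) + 17389) = √((-821 - 5148) + 17389) = √(-5969 + 17389) = √11420 = 2*√2855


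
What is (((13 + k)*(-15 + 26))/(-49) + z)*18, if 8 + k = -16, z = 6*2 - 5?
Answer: 8352/49 ≈ 170.45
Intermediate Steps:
z = 7 (z = 12 - 5 = 7)
k = -24 (k = -8 - 16 = -24)
(((13 + k)*(-15 + 26))/(-49) + z)*18 = (((13 - 24)*(-15 + 26))/(-49) + 7)*18 = (-11*11*(-1/49) + 7)*18 = (-121*(-1/49) + 7)*18 = (121/49 + 7)*18 = (464/49)*18 = 8352/49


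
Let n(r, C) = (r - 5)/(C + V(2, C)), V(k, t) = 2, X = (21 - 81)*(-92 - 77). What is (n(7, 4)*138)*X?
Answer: 466440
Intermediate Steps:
X = 10140 (X = -60*(-169) = 10140)
n(r, C) = (-5 + r)/(2 + C) (n(r, C) = (r - 5)/(C + 2) = (-5 + r)/(2 + C))
(n(7, 4)*138)*X = (((-5 + 7)/(2 + 4))*138)*10140 = ((2/6)*138)*10140 = (((⅙)*2)*138)*10140 = ((⅓)*138)*10140 = 46*10140 = 466440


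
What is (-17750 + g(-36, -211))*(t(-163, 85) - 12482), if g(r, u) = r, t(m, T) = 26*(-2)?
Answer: 222929724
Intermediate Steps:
t(m, T) = -52
(-17750 + g(-36, -211))*(t(-163, 85) - 12482) = (-17750 - 36)*(-52 - 12482) = -17786*(-12534) = 222929724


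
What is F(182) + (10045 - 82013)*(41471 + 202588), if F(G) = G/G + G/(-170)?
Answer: -1492977239526/85 ≈ -1.7564e+10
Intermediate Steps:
F(G) = 1 - G/170 (F(G) = 1 + G*(-1/170) = 1 - G/170)
F(182) + (10045 - 82013)*(41471 + 202588) = (1 - 1/170*182) + (10045 - 82013)*(41471 + 202588) = (1 - 91/85) - 71968*244059 = -6/85 - 17564438112 = -1492977239526/85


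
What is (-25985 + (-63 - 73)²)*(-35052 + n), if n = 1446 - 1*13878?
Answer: 355607676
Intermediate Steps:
n = -12432 (n = 1446 - 13878 = -12432)
(-25985 + (-63 - 73)²)*(-35052 + n) = (-25985 + (-63 - 73)²)*(-35052 - 12432) = (-25985 + (-136)²)*(-47484) = (-25985 + 18496)*(-47484) = -7489*(-47484) = 355607676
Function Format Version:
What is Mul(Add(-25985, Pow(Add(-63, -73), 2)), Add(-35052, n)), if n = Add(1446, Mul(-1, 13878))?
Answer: 355607676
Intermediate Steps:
n = -12432 (n = Add(1446, -13878) = -12432)
Mul(Add(-25985, Pow(Add(-63, -73), 2)), Add(-35052, n)) = Mul(Add(-25985, Pow(Add(-63, -73), 2)), Add(-35052, -12432)) = Mul(Add(-25985, Pow(-136, 2)), -47484) = Mul(Add(-25985, 18496), -47484) = Mul(-7489, -47484) = 355607676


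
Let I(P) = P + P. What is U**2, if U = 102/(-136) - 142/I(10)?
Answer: 24649/400 ≈ 61.622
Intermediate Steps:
I(P) = 2*P
U = -157/20 (U = 102/(-136) - 142/(2*10) = 102*(-1/136) - 142/20 = -3/4 - 142*1/20 = -3/4 - 71/10 = -157/20 ≈ -7.8500)
U**2 = (-157/20)**2 = 24649/400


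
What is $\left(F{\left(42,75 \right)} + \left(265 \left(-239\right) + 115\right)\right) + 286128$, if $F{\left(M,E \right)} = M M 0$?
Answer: $222908$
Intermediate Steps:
$F{\left(M,E \right)} = 0$ ($F{\left(M,E \right)} = M^{2} \cdot 0 = 0$)
$\left(F{\left(42,75 \right)} + \left(265 \left(-239\right) + 115\right)\right) + 286128 = \left(0 + \left(265 \left(-239\right) + 115\right)\right) + 286128 = \left(0 + \left(-63335 + 115\right)\right) + 286128 = \left(0 - 63220\right) + 286128 = -63220 + 286128 = 222908$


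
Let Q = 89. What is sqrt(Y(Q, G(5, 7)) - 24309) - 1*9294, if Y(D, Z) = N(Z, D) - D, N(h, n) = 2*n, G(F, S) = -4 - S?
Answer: -9294 + 2*I*sqrt(6055) ≈ -9294.0 + 155.63*I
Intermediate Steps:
Y(D, Z) = D (Y(D, Z) = 2*D - D = D)
sqrt(Y(Q, G(5, 7)) - 24309) - 1*9294 = sqrt(89 - 24309) - 1*9294 = sqrt(-24220) - 9294 = 2*I*sqrt(6055) - 9294 = -9294 + 2*I*sqrt(6055)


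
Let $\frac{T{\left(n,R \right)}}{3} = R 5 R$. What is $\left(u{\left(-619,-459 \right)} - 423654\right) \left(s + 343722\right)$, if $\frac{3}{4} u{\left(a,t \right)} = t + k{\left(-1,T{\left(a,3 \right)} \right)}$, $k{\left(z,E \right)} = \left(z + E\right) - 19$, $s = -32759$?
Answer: $- \frac{395650041494}{3} \approx -1.3188 \cdot 10^{11}$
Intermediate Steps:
$T{\left(n,R \right)} = 15 R^{2}$ ($T{\left(n,R \right)} = 3 R 5 R = 3 \cdot 5 R R = 3 \cdot 5 R^{2} = 15 R^{2}$)
$k{\left(z,E \right)} = -19 + E + z$ ($k{\left(z,E \right)} = \left(E + z\right) - 19 = -19 + E + z$)
$u{\left(a,t \right)} = \frac{460}{3} + \frac{4 t}{3}$ ($u{\left(a,t \right)} = \frac{4 \left(t - \left(20 - 135\right)\right)}{3} = \frac{4 \left(t - -115\right)}{3} = \frac{4 \left(t + 115\right)}{3} = \frac{4 \left(115 + t\right)}{3} = \frac{460}{3} + \frac{4 t}{3}$)
$\left(u{\left(-619,-459 \right)} - 423654\right) \left(s + 343722\right) = \left(\left(\frac{460}{3} + \frac{4}{3} \left(-459\right)\right) - 423654\right) \left(-32759 + 343722\right) = \left(\left(\frac{460}{3} - 612\right) - 423654\right) 310963 = \left(- \frac{1376}{3} - 423654\right) 310963 = \left(- \frac{1272338}{3}\right) 310963 = - \frac{395650041494}{3}$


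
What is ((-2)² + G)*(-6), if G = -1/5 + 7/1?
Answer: -324/5 ≈ -64.800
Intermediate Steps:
G = 34/5 (G = -1*⅕ + 7*1 = -⅕ + 7 = 34/5 ≈ 6.8000)
((-2)² + G)*(-6) = ((-2)² + 34/5)*(-6) = (4 + 34/5)*(-6) = (54/5)*(-6) = -324/5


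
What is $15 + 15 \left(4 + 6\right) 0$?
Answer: $15$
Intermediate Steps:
$15 + 15 \left(4 + 6\right) 0 = 15 + 15 \cdot 10 \cdot 0 = 15 + 15 \cdot 0 = 15 + 0 = 15$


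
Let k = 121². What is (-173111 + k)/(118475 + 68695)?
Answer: -15847/18717 ≈ -0.84666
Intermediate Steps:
k = 14641
(-173111 + k)/(118475 + 68695) = (-173111 + 14641)/(118475 + 68695) = -158470/187170 = -158470*1/187170 = -15847/18717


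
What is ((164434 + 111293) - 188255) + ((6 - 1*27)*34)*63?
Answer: 42490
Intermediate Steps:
((164434 + 111293) - 188255) + ((6 - 1*27)*34)*63 = (275727 - 188255) + ((6 - 27)*34)*63 = 87472 - 21*34*63 = 87472 - 714*63 = 87472 - 44982 = 42490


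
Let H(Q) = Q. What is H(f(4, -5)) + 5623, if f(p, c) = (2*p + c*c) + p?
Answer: 5660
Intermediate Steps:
f(p, c) = c² + 3*p (f(p, c) = (2*p + c²) + p = (c² + 2*p) + p = c² + 3*p)
H(f(4, -5)) + 5623 = ((-5)² + 3*4) + 5623 = (25 + 12) + 5623 = 37 + 5623 = 5660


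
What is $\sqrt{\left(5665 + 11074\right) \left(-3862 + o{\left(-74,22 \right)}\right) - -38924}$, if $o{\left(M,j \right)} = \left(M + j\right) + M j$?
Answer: $i \sqrt{92728614} \approx 9629.6 i$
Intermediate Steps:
$o{\left(M,j \right)} = M + j + M j$
$\sqrt{\left(5665 + 11074\right) \left(-3862 + o{\left(-74,22 \right)}\right) - -38924} = \sqrt{\left(5665 + 11074\right) \left(-3862 - 1680\right) - -38924} = \sqrt{16739 \left(-3862 - 1680\right) + 38924} = \sqrt{16739 \left(-5542\right) + 38924} = \sqrt{-92767538 + 38924} = \sqrt{-92728614} = i \sqrt{92728614}$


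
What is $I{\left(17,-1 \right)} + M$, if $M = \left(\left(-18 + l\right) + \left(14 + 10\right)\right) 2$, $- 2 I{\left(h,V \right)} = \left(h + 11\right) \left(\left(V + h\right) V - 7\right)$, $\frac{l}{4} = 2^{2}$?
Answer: $366$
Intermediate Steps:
$l = 16$ ($l = 4 \cdot 2^{2} = 4 \cdot 4 = 16$)
$I{\left(h,V \right)} = - \frac{\left(-7 + V \left(V + h\right)\right) \left(11 + h\right)}{2}$ ($I{\left(h,V \right)} = - \frac{\left(h + 11\right) \left(\left(V + h\right) V - 7\right)}{2} = - \frac{\left(11 + h\right) \left(V \left(V + h\right) - 7\right)}{2} = - \frac{\left(11 + h\right) \left(-7 + V \left(V + h\right)\right)}{2} = - \frac{\left(-7 + V \left(V + h\right)\right) \left(11 + h\right)}{2}$)
$M = 44$ ($M = \left(\left(-18 + 16\right) + \left(14 + 10\right)\right) 2 = \left(-2 + 24\right) 2 = 22 \cdot 2 = 44$)
$I{\left(17,-1 \right)} + M = \left(\frac{77}{2} - \frac{11 \left(-1\right)^{2}}{2} + \frac{7}{2} \cdot 17 - \left(- \frac{11}{2}\right) 17 - - \frac{17^{2}}{2} - \frac{17 \left(-1\right)^{2}}{2}\right) + 44 = \left(\frac{77}{2} - \frac{11}{2} + \frac{119}{2} + \frac{187}{2} - \left(- \frac{1}{2}\right) 289 - \frac{17}{2} \cdot 1\right) + 44 = \left(\frac{77}{2} - \frac{11}{2} + \frac{119}{2} + \frac{187}{2} + \frac{289}{2} - \frac{17}{2}\right) + 44 = 322 + 44 = 366$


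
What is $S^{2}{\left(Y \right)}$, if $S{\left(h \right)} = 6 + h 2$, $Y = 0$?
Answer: $36$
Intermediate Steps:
$S{\left(h \right)} = 6 + 2 h$
$S^{2}{\left(Y \right)} = \left(6 + 2 \cdot 0\right)^{2} = \left(6 + 0\right)^{2} = 6^{2} = 36$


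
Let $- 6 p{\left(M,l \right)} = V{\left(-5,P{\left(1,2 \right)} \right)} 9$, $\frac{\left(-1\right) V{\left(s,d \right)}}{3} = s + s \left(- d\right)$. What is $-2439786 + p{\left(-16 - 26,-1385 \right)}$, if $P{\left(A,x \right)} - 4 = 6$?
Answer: $- \frac{4879167}{2} \approx -2.4396 \cdot 10^{6}$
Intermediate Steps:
$P{\left(A,x \right)} = 10$ ($P{\left(A,x \right)} = 4 + 6 = 10$)
$V{\left(s,d \right)} = - 3 s + 3 d s$ ($V{\left(s,d \right)} = - 3 \left(s + s \left(- d\right)\right) = - 3 \left(s - d s\right) = - 3 s + 3 d s$)
$p{\left(M,l \right)} = \frac{405}{2}$ ($p{\left(M,l \right)} = - \frac{3 \left(-5\right) \left(-1 + 10\right) 9}{6} = - \frac{3 \left(-5\right) 9 \cdot 9}{6} = - \frac{\left(-135\right) 9}{6} = \left(- \frac{1}{6}\right) \left(-1215\right) = \frac{405}{2}$)
$-2439786 + p{\left(-16 - 26,-1385 \right)} = -2439786 + \frac{405}{2} = - \frac{4879167}{2}$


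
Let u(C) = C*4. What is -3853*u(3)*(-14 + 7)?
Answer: 323652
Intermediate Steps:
u(C) = 4*C
-3853*u(3)*(-14 + 7) = -3853*4*3*(-14 + 7) = -46236*(-7) = -3853*(-84) = 323652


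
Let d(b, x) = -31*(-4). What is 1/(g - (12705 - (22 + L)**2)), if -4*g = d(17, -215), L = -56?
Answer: -1/11580 ≈ -8.6356e-5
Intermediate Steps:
d(b, x) = 124
g = -31 (g = -1/4*124 = -31)
1/(g - (12705 - (22 + L)**2)) = 1/(-31 - (12705 - (22 - 56)**2)) = 1/(-31 - (12705 - 1*(-34)**2)) = 1/(-31 - (12705 - 1*1156)) = 1/(-31 - (12705 - 1156)) = 1/(-31 - 1*11549) = 1/(-31 - 11549) = 1/(-11580) = -1/11580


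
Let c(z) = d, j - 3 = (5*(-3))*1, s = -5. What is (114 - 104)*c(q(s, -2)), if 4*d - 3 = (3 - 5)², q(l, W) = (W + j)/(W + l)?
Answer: 35/2 ≈ 17.500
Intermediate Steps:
j = -12 (j = 3 + (5*(-3))*1 = 3 - 15*1 = 3 - 15 = -12)
q(l, W) = (-12 + W)/(W + l) (q(l, W) = (W - 12)/(W + l) = (-12 + W)/(W + l))
d = 7/4 (d = ¾ + (3 - 5)²/4 = ¾ + (¼)*(-2)² = ¾ + (¼)*4 = ¾ + 1 = 7/4 ≈ 1.7500)
c(z) = 7/4
(114 - 104)*c(q(s, -2)) = (114 - 104)*(7/4) = 10*(7/4) = 35/2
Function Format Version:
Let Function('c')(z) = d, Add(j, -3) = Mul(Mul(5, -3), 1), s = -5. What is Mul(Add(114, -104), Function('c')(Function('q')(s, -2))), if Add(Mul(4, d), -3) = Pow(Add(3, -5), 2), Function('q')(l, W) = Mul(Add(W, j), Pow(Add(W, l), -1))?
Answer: Rational(35, 2) ≈ 17.500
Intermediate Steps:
j = -12 (j = Add(3, Mul(Mul(5, -3), 1)) = Add(3, Mul(-15, 1)) = Add(3, -15) = -12)
Function('q')(l, W) = Mul(Pow(Add(W, l), -1), Add(-12, W)) (Function('q')(l, W) = Mul(Add(W, -12), Pow(Add(W, l), -1)) = Mul(Add(-12, W), Pow(Add(W, l), -1)) = Mul(Pow(Add(W, l), -1), Add(-12, W)))
d = Rational(7, 4) (d = Add(Rational(3, 4), Mul(Rational(1, 4), Pow(Add(3, -5), 2))) = Add(Rational(3, 4), Mul(Rational(1, 4), Pow(-2, 2))) = Add(Rational(3, 4), Mul(Rational(1, 4), 4)) = Add(Rational(3, 4), 1) = Rational(7, 4) ≈ 1.7500)
Function('c')(z) = Rational(7, 4)
Mul(Add(114, -104), Function('c')(Function('q')(s, -2))) = Mul(Add(114, -104), Rational(7, 4)) = Mul(10, Rational(7, 4)) = Rational(35, 2)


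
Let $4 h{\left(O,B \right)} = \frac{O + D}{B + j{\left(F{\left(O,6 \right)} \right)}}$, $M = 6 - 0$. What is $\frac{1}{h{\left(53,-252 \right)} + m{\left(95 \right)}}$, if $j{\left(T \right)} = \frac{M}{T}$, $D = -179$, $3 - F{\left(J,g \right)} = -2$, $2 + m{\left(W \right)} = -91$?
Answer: $- \frac{836}{77643} \approx -0.010767$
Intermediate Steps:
$M = 6$ ($M = 6 + 0 = 6$)
$m{\left(W \right)} = -93$ ($m{\left(W \right)} = -2 - 91 = -93$)
$F{\left(J,g \right)} = 5$ ($F{\left(J,g \right)} = 3 - -2 = 3 + 2 = 5$)
$j{\left(T \right)} = \frac{6}{T}$
$h{\left(O,B \right)} = \frac{-179 + O}{4 \left(\frac{6}{5} + B\right)}$ ($h{\left(O,B \right)} = \frac{\left(O - 179\right) \frac{1}{B + \frac{6}{5}}}{4} = \frac{\left(-179 + O\right) \frac{1}{B + 6 \cdot \frac{1}{5}}}{4} = \frac{\left(-179 + O\right) \frac{1}{B + \frac{6}{5}}}{4} = \frac{\left(-179 + O\right) \frac{1}{\frac{6}{5} + B}}{4} = \frac{\frac{1}{\frac{6}{5} + B} \left(-179 + O\right)}{4} = \frac{-179 + O}{4 \left(\frac{6}{5} + B\right)}$)
$\frac{1}{h{\left(53,-252 \right)} + m{\left(95 \right)}} = \frac{1}{\frac{5 \left(-179 + 53\right)}{4 \left(6 + 5 \left(-252\right)\right)} - 93} = \frac{1}{\frac{5}{4} \frac{1}{6 - 1260} \left(-126\right) - 93} = \frac{1}{\frac{5}{4} \frac{1}{-1254} \left(-126\right) - 93} = \frac{1}{\frac{5}{4} \left(- \frac{1}{1254}\right) \left(-126\right) - 93} = \frac{1}{\frac{105}{836} - 93} = \frac{1}{- \frac{77643}{836}} = - \frac{836}{77643}$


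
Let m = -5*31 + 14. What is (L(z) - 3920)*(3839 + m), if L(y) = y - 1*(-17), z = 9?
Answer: -14400012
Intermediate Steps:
m = -141 (m = -155 + 14 = -141)
L(y) = 17 + y (L(y) = y + 17 = 17 + y)
(L(z) - 3920)*(3839 + m) = ((17 + 9) - 3920)*(3839 - 141) = (26 - 3920)*3698 = -3894*3698 = -14400012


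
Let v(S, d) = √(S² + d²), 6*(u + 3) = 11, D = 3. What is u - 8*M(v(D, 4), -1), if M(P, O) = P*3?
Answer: -727/6 ≈ -121.17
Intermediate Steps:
u = -7/6 (u = -3 + (⅙)*11 = -3 + 11/6 = -7/6 ≈ -1.1667)
M(P, O) = 3*P
u - 8*M(v(D, 4), -1) = -7/6 - 24*√(3² + 4²) = -7/6 - 24*√(9 + 16) = -7/6 - 24*√25 = -7/6 - 24*5 = -7/6 - 8*15 = -7/6 - 120 = -727/6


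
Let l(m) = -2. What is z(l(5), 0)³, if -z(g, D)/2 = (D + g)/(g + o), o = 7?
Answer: 64/125 ≈ 0.51200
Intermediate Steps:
z(g, D) = -2*(D + g)/(7 + g) (z(g, D) = -2*(D + g)/(g + 7) = -2*(D + g)/(7 + g))
z(l(5), 0)³ = (2*(-1*0 - 1*(-2))/(7 - 2))³ = (2*(0 + 2)/5)³ = (2*(⅕)*2)³ = (⅘)³ = 64/125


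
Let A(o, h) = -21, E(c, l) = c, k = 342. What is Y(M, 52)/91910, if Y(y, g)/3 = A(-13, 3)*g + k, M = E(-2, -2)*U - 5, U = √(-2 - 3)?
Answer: -225/9191 ≈ -0.024480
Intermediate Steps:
U = I*√5 (U = √(-5) = I*√5 ≈ 2.2361*I)
M = -5 - 2*I*√5 (M = -2*I*√5 - 5 = -5 - 2*I*√5 ≈ -5.0 - 4.4721*I)
Y(y, g) = 1026 - 63*g (Y(y, g) = 3*(-21*g + 342) = 3*(342 - 21*g) = 1026 - 63*g)
Y(M, 52)/91910 = (1026 - 63*52)/91910 = (1026 - 3276)*(1/91910) = -2250*1/91910 = -225/9191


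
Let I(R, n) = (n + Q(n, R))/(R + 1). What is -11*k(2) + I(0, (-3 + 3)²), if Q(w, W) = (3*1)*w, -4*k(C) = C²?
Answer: 11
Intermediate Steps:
k(C) = -C²/4
Q(w, W) = 3*w
I(R, n) = 4*n/(1 + R) (I(R, n) = (n + 3*n)/(R + 1) = (4*n)/(1 + R) = 4*n/(1 + R))
-11*k(2) + I(0, (-3 + 3)²) = -(-11)*2²/4 + 4*(-3 + 3)²/(1 + 0) = -(-11)*4/4 + 4*0²/1 = -11*(-1) + 4*0*1 = 11 + 0 = 11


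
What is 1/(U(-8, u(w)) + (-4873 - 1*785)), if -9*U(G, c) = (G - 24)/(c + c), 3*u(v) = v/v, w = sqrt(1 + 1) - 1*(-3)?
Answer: -3/16958 ≈ -0.00017691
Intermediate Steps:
w = 3 + sqrt(2) (w = sqrt(2) + 3 = 3 + sqrt(2) ≈ 4.4142)
u(v) = 1/3 (u(v) = (v/v)/3 = (1/3)*1 = 1/3)
U(G, c) = -(-24 + G)/(18*c) (U(G, c) = -(G - 24)/(9*(c + c)) = -(-24 + G)/(9*(2*c)) = -(-24 + G)*1/(2*c)/9 = -(-24 + G)/(18*c))
1/(U(-8, u(w)) + (-4873 - 1*785)) = 1/((24 - 1*(-8))/(18*(1/3)) + (-4873 - 1*785)) = 1/((1/18)*3*(24 + 8) + (-4873 - 785)) = 1/((1/18)*3*32 - 5658) = 1/(16/3 - 5658) = 1/(-16958/3) = -3/16958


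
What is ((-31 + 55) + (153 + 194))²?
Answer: 137641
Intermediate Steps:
((-31 + 55) + (153 + 194))² = (24 + 347)² = 371² = 137641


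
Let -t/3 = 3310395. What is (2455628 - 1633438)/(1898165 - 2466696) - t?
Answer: 5646185717045/568531 ≈ 9.9312e+6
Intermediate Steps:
t = -9931185 (t = -3*3310395 = -9931185)
(2455628 - 1633438)/(1898165 - 2466696) - t = (2455628 - 1633438)/(1898165 - 2466696) - 1*(-9931185) = 822190/(-568531) + 9931185 = 822190*(-1/568531) + 9931185 = -822190/568531 + 9931185 = 5646185717045/568531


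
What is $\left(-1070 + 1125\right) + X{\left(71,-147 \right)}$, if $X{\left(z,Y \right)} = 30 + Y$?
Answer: $-62$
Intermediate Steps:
$\left(-1070 + 1125\right) + X{\left(71,-147 \right)} = \left(-1070 + 1125\right) + \left(30 - 147\right) = 55 - 117 = -62$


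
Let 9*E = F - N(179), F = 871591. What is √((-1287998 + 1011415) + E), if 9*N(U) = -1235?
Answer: I*√14557669/9 ≈ 423.94*I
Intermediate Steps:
N(U) = -1235/9 (N(U) = (⅑)*(-1235) = -1235/9)
E = 7845554/81 (E = (871591 - 1*(-1235/9))/9 = (871591 + 1235/9)/9 = (⅑)*(7845554/9) = 7845554/81 ≈ 96859.)
√((-1287998 + 1011415) + E) = √((-1287998 + 1011415) + 7845554/81) = √(-276583 + 7845554/81) = √(-14557669/81) = I*√14557669/9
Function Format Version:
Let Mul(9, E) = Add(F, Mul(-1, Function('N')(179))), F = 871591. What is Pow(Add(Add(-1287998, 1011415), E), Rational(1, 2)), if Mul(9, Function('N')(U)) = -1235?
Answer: Mul(Rational(1, 9), I, Pow(14557669, Rational(1, 2))) ≈ Mul(423.94, I)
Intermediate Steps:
Function('N')(U) = Rational(-1235, 9) (Function('N')(U) = Mul(Rational(1, 9), -1235) = Rational(-1235, 9))
E = Rational(7845554, 81) (E = Mul(Rational(1, 9), Add(871591, Mul(-1, Rational(-1235, 9)))) = Mul(Rational(1, 9), Add(871591, Rational(1235, 9))) = Mul(Rational(1, 9), Rational(7845554, 9)) = Rational(7845554, 81) ≈ 96859.)
Pow(Add(Add(-1287998, 1011415), E), Rational(1, 2)) = Pow(Add(Add(-1287998, 1011415), Rational(7845554, 81)), Rational(1, 2)) = Pow(Add(-276583, Rational(7845554, 81)), Rational(1, 2)) = Pow(Rational(-14557669, 81), Rational(1, 2)) = Mul(Rational(1, 9), I, Pow(14557669, Rational(1, 2)))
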